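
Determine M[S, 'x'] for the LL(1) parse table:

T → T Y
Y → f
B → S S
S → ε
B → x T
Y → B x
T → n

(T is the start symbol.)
To find M[S, 'x'], we find productions for S where 'x' is in the predict set (PREDICT(N → α) = (FIRST(α) \ {ε}) ∪ (FOLLOW(N) if α ⇒* ε)).

Relevant sets:
  FOLLOW(S) = { 'x' }

S → ε: PREDICT = { 'x' }
  'x' is in predict set, so this production goes in M[S, 'x']

M[S, 'x'] = S → ε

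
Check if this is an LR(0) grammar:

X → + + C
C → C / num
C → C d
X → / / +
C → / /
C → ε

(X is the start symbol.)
Augment with X' → X and build the canonical LR(0) collection (I0 = CLOSURE({[X' → . X]}), then GOTO on every symbol after a dot until no new states appear). It has 13 states:
  I0: { [X → . + + C], [X → . / / +], [X' → . X] }  — shift
  I1: { [X → + . + C] }  — shift
  I2: { [X → / . / +] }  — shift
  I3: { [X' → X .] }  — accept
  I4: { [X → / / . +] }  — shift
  I5: { [X → / / + .] }  — reduce
  I6: { [C → . / /], [C → . C / num], [C → . C d], [C → .], [X → + + . C] }  — shift, reduce
  I7: { [C → / . /] }  — shift
  I8: { [C → C . / num], [C → C . d], [X → + + C .] }  — shift, reduce
  I9: { [C → C / . num] }  — shift
  I10: { [C → C d .] }  — reduce
  I11: { [C → C / num .] }  — reduce
  I12: { [C → / / .] }  — reduce

Conflict in state I6:
  Shift-reduce conflict between [C → .] and [C → . / /]
So the grammar is NOT LR(0).

Answer: No. Shift-reduce conflict between [C → .] and [C → . / /]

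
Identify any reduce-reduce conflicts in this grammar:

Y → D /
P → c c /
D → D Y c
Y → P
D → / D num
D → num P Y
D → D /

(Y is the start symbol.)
A reduce-reduce conflict occurs when an LR(0) state has two complete items [A → α .] and [B → β .] — both call for a reduction, and with no lookahead the parser cannot choose between them.

Augment with Y' → Y and build the canonical LR(0) collection (I0 = CLOSURE({[Y' → . Y]}), then GOTO on every symbol after a dot until no new states appear). It has 17 states:
  I0: { [D → . / D num], [D → . D /], [D → . D Y c], [D → . num P Y], [P → . c c /], [Y → . D /], [Y → . P], [Y' → . Y] }  — shift
  I1: { [D → . / D num], [D → . D /], [D → . D Y c], [D → . num P Y], [D → / . D num] }  — shift
  I2: { [D → . / D num], [D → . D /], [D → . D Y c], [D → . num P Y], [D → D . /], [D → D . Y c], [P → . c c /], [Y → . D /], [Y → . P], [Y → D . /] }  — shift
  I3: { [Y → P .] }  — reduce
  I4: { [Y' → Y .] }  — accept
  I5: { [P → c . c /] }  — shift
  I6: { [D → num . P Y], [P → . c c /] }  — shift
  I7: { [D → . / D num], [D → . D /], [D → . D Y c], [D → . num P Y], [D → num P . Y], [P → . c c /], [Y → . D /], [Y → . P] }  — shift
  I8: { [D → num P Y .] }  — reduce
  I9: { [P → c c . /] }  — shift
  I10: { [P → c c / .] }  — reduce
  I11: { [D → . / D num], [D → . D /], [D → . D Y c], [D → . num P Y], [D → / . D num], [D → D / .], [Y → D / .] }  — shift, 2 reduces
  I12: { [D → D Y . c] }  — shift
  I13: { [D → D Y c .] }  — reduce
  I14: { [D → . / D num], [D → . D /], [D → . D Y c], [D → . num P Y], [D → / D . num], [D → D . /], [D → D . Y c], [P → . c c /], [Y → . D /], [Y → . P] }  — shift
  I15: { [D → . / D num], [D → . D /], [D → . D Y c], [D → . num P Y], [D → / . D num], [D → D / .] }  — shift, reduce
  I16: { [D → / D num .], [D → num . P Y], [P → . c c /] }  — shift, reduce

I11 contains complete items [D → D / .], [Y → D / .] — reduce-reduce conflict.

Answer: Yes — I11: [D → D / .] vs [Y → D / .]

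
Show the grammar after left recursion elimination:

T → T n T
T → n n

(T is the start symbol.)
T is directly left-recursive. The standard transformation for
  A → A α₁ | ... | A α_m | β₁ | ... | β_n
is
  A  → β₁ A' | ... | β_n A'
  A' → α₁ A' | ... | α_m A' | ε

T → n n becomes T → n n T'
T → T n T becomes T' → n T T'
Add T' → ε

Resulting grammar:
T → n n T'
T' → n T T'
T' → ε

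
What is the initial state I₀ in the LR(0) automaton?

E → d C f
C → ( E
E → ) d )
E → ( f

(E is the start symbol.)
{ [E → . ( f], [E → . ) d )], [E → . d C f], [E' → . E] }

First, augment the grammar with E' → E
I₀ = CLOSURE({ [E' → . E] }):
  [E' → . E] has the dot before E: add [E → . d C f], [E → . ) d )], [E → . ( f]
No further items can be added.

I₀ = { [E → . ( f], [E → . ) d )], [E → . d C f], [E' → . E] }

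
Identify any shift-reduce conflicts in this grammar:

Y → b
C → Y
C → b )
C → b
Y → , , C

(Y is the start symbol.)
Yes — I7: [C → b .] vs [C → b . )]

Augment with Y' → Y and build the canonical LR(0) collection (I0 = CLOSURE({[Y' → . Y]}), then GOTO on every symbol after a dot until no new states appear). It has 9 states:
  I0: { [Y → . , , C], [Y → . b], [Y' → . Y] }  — shift
  I1: { [Y → , . , C] }  — shift
  I2: { [Y' → Y .] }  — accept
  I3: { [Y → b .] }  — reduce
  I4: { [C → . Y], [C → . b )], [C → . b], [Y → , , . C], [Y → . , , C], [Y → . b] }  — shift
  I5: { [Y → , , C .] }  — reduce
  I6: { [C → Y .] }  — reduce
  I7: { [C → b . )], [C → b .], [Y → b .] }  — shift, 2 reduces
  I8: { [C → b ) .] }  — reduce

I7 contains reduce items [C → b .], [Y → b .] and shift item [C → b . )] — shift-reduce conflict.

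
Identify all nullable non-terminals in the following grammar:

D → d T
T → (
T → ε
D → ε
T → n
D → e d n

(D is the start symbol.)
A non-terminal is nullable if it can derive ε (the empty string): either it has an ε-production, or it has a production whose right-hand side consists entirely of nullable non-terminals.

ε-productions: T → ε, D → ε
So T, D are immediately nullable.
Every non-terminal is now nullable.
Nullable = { 'D', 'T' }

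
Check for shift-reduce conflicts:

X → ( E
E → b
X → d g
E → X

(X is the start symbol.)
No shift-reduce conflicts

A shift-reduce conflict occurs when an LR(0) state has both:
  - a complete (reduce) item [A → α .] (dot at the end), and
  - a shift item [B → β . c γ] (dot before a terminal).

Augment with X' → X and build the canonical LR(0) collection (I0 = CLOSURE({[X' → . X]}), then GOTO on every symbol after a dot until no new states appear). It has 8 states:
  I0: { [X → . ( E], [X → . d g], [X' → . X] }  — shift
  I1: { [E → . X], [E → . b], [X → ( . E], [X → . ( E], [X → . d g] }  — shift
  I2: { [X' → X .] }  — accept
  I3: { [X → d . g] }  — shift
  I4: { [X → d g .] }  — reduce
  I5: { [X → ( E .] }  — reduce
  I6: { [E → X .] }  — reduce
  I7: { [E → b .] }  — reduce

No state contains both a complete item and a shift item.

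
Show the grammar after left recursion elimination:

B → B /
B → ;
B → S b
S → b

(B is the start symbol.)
B → ; B'
B → S b B'
B' → / B'
B' → ε
S → b

B is directly left-recursive. The standard transformation for
  A → A α₁ | ... | A α_m | β₁ | ... | β_n
is
  A  → β₁ A' | ... | β_n A'
  A' → α₁ A' | ... | α_m A' | ε

B → ; becomes B → ; B'
B → S b becomes B → S b B'
B → B / becomes B' → / B'
Add B' → ε

Productions for other non-terminals are unchanged:
  S → b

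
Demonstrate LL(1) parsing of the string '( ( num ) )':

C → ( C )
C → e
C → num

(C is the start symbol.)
LL(1) parsing maintains a stack (initially the start symbol over $) and the input. At each step: if the stack top is a terminal, match it against the current input token; if it is a non-terminal N, replace it with the RHS of M[N, lookahead] (the unique production whose predict set contains the lookahead).

Stack is shown with the top on the left.

Stack      Input          Action
--------------------------------
C $        ( ( num ) ) $  output C → ( C )
( C ) $    ( ( num ) ) $  match '('
C ) $      ( num ) ) $    output C → ( C )
( C ) ) $  ( num ) ) $    match '('
C ) ) $    num ) ) $      output C → num
num ) ) $  num ) ) $      match 'num'
) ) $      ) ) $          match ')'
) $        ) $            match ')'
$          $              accept

The string is accepted.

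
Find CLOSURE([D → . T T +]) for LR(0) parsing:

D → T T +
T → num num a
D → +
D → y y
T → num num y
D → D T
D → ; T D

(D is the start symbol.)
{ [D → . T T +], [T → . num num a], [T → . num num y] }

To compute CLOSURE, for each item [A → α.Bβ] where B is a non-terminal, add [B → .γ] for all productions B → γ; repeat for the newly added items until nothing changes.

Start with: [D → . T T +]
  [D → . T T +] has the dot before T: add [T → . num num a], [T → . num num y]
No further items can be added.

CLOSURE = { [D → . T T +], [T → . num num a], [T → . num num y] }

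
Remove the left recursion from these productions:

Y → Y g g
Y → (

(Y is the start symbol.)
Y → ( Y'
Y' → g g Y'
Y' → ε

Y is directly left-recursive. The standard transformation for
  A → A α₁ | ... | A α_m | β₁ | ... | β_n
is
  A  → β₁ A' | ... | β_n A'
  A' → α₁ A' | ... | α_m A' | ε

Y → ( becomes Y → ( Y'
Y → Y g g becomes Y' → g g Y'
Add Y' → ε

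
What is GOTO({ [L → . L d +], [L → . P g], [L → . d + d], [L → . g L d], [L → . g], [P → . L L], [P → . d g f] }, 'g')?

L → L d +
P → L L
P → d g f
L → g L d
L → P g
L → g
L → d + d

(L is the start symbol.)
GOTO(I, 'g') = CLOSURE({ [A → αX.β] : [A → α.Xβ] ∈ I, X = 'g' })

Items with dot before 'g', with the dot advanced:
  [L → . g] → [L → g .]
  [L → . g L d] → [L → g . L d]
Closure of the advanced items:
  [L → g . L d] has the dot before L: add [L → . L d +], [L → . g L d], [L → . P g], [L → . g], [L → . d + d]
  [L → . P g] has the dot before P: add [P → . L L], [P → . d g f]

GOTO = { [L → . L d +], [L → . P g], [L → . d + d], [L → . g L d], [L → . g], [L → g . L d], [L → g .], [P → . L L], [P → . d g f] }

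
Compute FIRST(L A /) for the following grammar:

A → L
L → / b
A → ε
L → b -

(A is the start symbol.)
{ '/', 'b' }

FIRST sets of the non-terminals involved (from the grammar, by fixed-point iteration):
  FIRST(L) = { '/', 'b' }

To compute FIRST(L A /), process the symbols left to right:
Symbol L is a non-terminal. Add FIRST(L) \ {ε} = { '/', 'b' }
L is not nullable (ε ∉ FIRST(L)), so stop here.
FIRST(L A /) = { '/', 'b' }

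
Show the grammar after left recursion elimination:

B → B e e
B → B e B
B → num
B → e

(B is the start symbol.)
B is directly left-recursive. The standard transformation for
  A → A α₁ | ... | A α_m | β₁ | ... | β_n
is
  A  → β₁ A' | ... | β_n A'
  A' → α₁ A' | ... | α_m A' | ε

B → num becomes B → num B'
B → e becomes B → e B'
B → B e e becomes B' → e e B'
B → B e B becomes B' → e B B'
Add B' → ε

Resulting grammar:
B → num B'
B → e B'
B' → e e B'
B' → e B B'
B' → ε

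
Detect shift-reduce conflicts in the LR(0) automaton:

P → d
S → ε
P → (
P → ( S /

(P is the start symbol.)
A shift-reduce conflict occurs when an LR(0) state has both:
  - a complete (reduce) item [A → α .] (dot at the end), and
  - a shift item [B → β . c γ] (dot before a terminal).

Augment with P' → P and build the canonical LR(0) collection (I0 = CLOSURE({[P' → . P]}), then GOTO on every symbol after a dot until no new states appear). It has 6 states:
  I0: { [P → . ( S /], [P → . (], [P → . d], [P' → . P] }  — shift
  I1: { [P → ( . S /], [P → ( .], [S → .] }  — 2 reduces
  I2: { [P' → P .] }  — accept
  I3: { [P → d .] }  — reduce
  I4: { [P → ( S . /] }  — shift
  I5: { [P → ( S / .] }  — reduce

No state contains both a complete item and a shift item.

Answer: No shift-reduce conflicts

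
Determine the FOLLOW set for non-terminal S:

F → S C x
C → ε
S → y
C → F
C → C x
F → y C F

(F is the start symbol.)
To compute FOLLOW(S), find every occurrence of S on a right-hand side N → α S β: add FIRST(β) \ {ε}, and if β is empty or nullable also add FOLLOW(N). Iterate to a fixed point.

In F → S C x: S is followed by C x, add FIRST(C x) \ {ε} = { 'x', 'y' }

Taking the union: FOLLOW(S) = { 'x', 'y' }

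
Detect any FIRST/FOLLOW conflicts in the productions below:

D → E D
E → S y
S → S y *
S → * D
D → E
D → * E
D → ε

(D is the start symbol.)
A FIRST/FOLLOW conflict occurs when a non-terminal N has a nullable alternative N → β (β ⇒* ε) and another alternative N → α with FIRST(α) ∩ FOLLOW(N) ≠ ∅: on such a lookahead the parser cannot decide between expanding α and letting N vanish via β.

Nullable non-terminals: D.
FIRST sets used below: FIRST(E) = { '*' }

D: nullable alternative(s) D → ε; FOLLOW(D) = { $, 'y' }
  D → E D: FIRST \ {ε} = { '*' } — disjoint from FOLLOW(D)
  D → E: FIRST \ {ε} = { '*' } — disjoint from FOLLOW(D)
  D → * E: FIRST \ {ε} = { '*' } — disjoint from FOLLOW(D)
  D → ε: FIRST \ {ε} = { } — this is the only nullable alternative, skip

E, S have no nullable alternative, so no FIRST/FOLLOW check is needed there.

No FIRST/FOLLOW conflicts found.

Answer: No FIRST/FOLLOW conflicts.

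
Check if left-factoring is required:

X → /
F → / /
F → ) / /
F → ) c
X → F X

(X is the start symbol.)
Left-factoring is needed when two productions for the same non-terminal
share a common prefix on the right-hand side.

Productions for X:
  X → /
  X → F X
Productions for F:
  F → / /
  F → ) / /
  F → ) c

Found common prefix ')' in productions for F

Answer: Yes, F has productions with common prefix ')'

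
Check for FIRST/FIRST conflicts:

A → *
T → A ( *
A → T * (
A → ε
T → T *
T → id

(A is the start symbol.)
Yes. A → '*' / A → T '*' '(' on { '*' }; T → A '(' '*' / T → T '*' on { '(', '*', 'id' }; T → A '(' '*' / T → id on { 'id' }; T → T '*' / T → id on { 'id' }

A FIRST/FIRST conflict occurs when two productions N → α and N → β for the same non-terminal have FIRST(α) ∩ FIRST(β) ≠ ∅ (with ε ∈ FIRST of a nullable right-hand side, so two nullable alternatives also conflict).

FIRST sets of the non-terminals at (or reachable through a nullable prefix from) the front of some alternative:
  FIRST(T) = { '(', '*', 'id' }
  FIRST(A) = { '(', '*', 'id', ε }

Productions for A:
  A → *: FIRST = { '*' }
  A → T * (: FIRST = { '(', '*', 'id' }
  A → ε: FIRST = { ε }
Productions for T:
  T → A ( *: FIRST = { '(', '*', 'id' }
  T → T *: FIRST = { '(', '*', 'id' }
  T → id: FIRST = { 'id' }

Conflict for A: A → * and A → T * (
  Overlap: { '*' }
Conflict for T: T → A ( * and T → T *
  Overlap: { '(', '*', 'id' }
Conflict for T: T → A ( * and T → id
  Overlap: { 'id' }
Conflict for T: T → T * and T → id
  Overlap: { 'id' }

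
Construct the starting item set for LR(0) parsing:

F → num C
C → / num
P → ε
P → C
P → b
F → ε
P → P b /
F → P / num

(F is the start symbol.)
{ [C → . / num], [F → . P / num], [F → . num C], [F → .], [F' → . F], [P → . C], [P → . P b /], [P → . b], [P → .] }

First, augment the grammar with F' → F
I₀ = CLOSURE({ [F' → . F] }):
  [F' → . F] has the dot before F: add [F → . num C], [F → .], [F → . P / num]
  [F → . P / num] has the dot before P: add [P → .], [P → . C], [P → . b], [P → . P b /]
  [P → . C] has the dot before C: add [C → . / num]
No further items can be added.

I₀ = { [C → . / num], [F → . P / num], [F → . num C], [F → .], [F' → . F], [P → . C], [P → . P b /], [P → . b], [P → .] }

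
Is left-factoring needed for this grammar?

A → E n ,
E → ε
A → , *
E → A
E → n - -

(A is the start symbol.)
Left-factoring is needed when two productions for the same non-terminal
share a common prefix on the right-hand side.

Productions for A:
  A → E n ,
  A → , *
Productions for E:
  E → ε
  E → A
  E → n - -

No common prefixes found.

Answer: No, left-factoring is not needed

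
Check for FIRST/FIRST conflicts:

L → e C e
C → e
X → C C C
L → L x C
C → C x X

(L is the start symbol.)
Yes. L → e C e / L → L x C on { 'e' }; C → e / C → C x X on { 'e' }

A FIRST/FIRST conflict occurs when two productions N → α and N → β for the same non-terminal have FIRST(α) ∩ FIRST(β) ≠ ∅ (with ε ∈ FIRST of a nullable right-hand side, so two nullable alternatives also conflict).

FIRST sets of the non-terminals at (or reachable through a nullable prefix from) the front of some alternative:
  FIRST(L) = { 'e' }
  FIRST(C) = { 'e' }

Productions for L:
  L → e C e: FIRST = { 'e' }
  L → L x C: FIRST = { 'e' }
Productions for C:
  C → e: FIRST = { 'e' }
  C → C x X: FIRST = { 'e' }
X has only one production, so no FIRST/FIRST conflict is possible there.

Conflict for L: L → e C e and L → L x C
  Overlap: { 'e' }
Conflict for C: C → e and C → C x X
  Overlap: { 'e' }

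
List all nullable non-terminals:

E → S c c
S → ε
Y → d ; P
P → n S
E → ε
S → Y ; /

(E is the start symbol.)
A non-terminal is nullable if it can derive ε (the empty string): either it has an ε-production, or it has a production whose right-hand side consists entirely of nullable non-terminals.

ε-productions: S → ε, E → ε
So S, E are immediately nullable.
No further non-terminal can be added: every production for the remaining non-terminals contains a terminal or a non-nullable non-terminal.
Nullable = { 'E', 'S' }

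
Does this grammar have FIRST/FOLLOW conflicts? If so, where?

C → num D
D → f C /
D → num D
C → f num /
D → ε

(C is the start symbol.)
A FIRST/FOLLOW conflict occurs when a non-terminal N has a nullable alternative N → β (β ⇒* ε) and another alternative N → α with FIRST(α) ∩ FOLLOW(N) ≠ ∅: on such a lookahead the parser cannot decide between expanding α and letting N vanish via β.

Nullable non-terminals: D.

D: nullable alternative(s) D → ε; FOLLOW(D) = { $, '/' }
  D → f C /: FIRST \ {ε} = { 'f' } — disjoint from FOLLOW(D)
  D → num D: FIRST \ {ε} = { 'num' } — disjoint from FOLLOW(D)
  D → ε: FIRST \ {ε} = { } — this is the only nullable alternative, skip

C has no nullable alternative, so no FIRST/FOLLOW check is needed there.

No FIRST/FOLLOW conflicts found.

Answer: No FIRST/FOLLOW conflicts.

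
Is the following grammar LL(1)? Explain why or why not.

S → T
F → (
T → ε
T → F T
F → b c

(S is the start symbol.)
Yes, the grammar is LL(1).

A grammar is LL(1) if for each non-terminal N with multiple productions, the predict sets of those productions are pairwise disjoint, where PREDICT(N → α) = (FIRST(α) \ {ε}) ∪ (FOLLOW(N) if α ⇒* ε).

Relevant sets:
  FIRST(F) = { '(', 'b' }
  FOLLOW(T) = { $ }

For F:
  PREDICT(F → '(') = { '(' }
  PREDICT(F → b c) = { 'b' }
For T:
  PREDICT(T → ε) = { $ }
  PREDICT(T → F T) = { '(', 'b' }
S has a single production, so nothing to check there.

All predict sets are disjoint. The grammar IS LL(1).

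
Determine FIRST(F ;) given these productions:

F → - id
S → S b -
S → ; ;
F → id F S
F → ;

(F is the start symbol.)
FIRST sets of the non-terminals involved (from the grammar, by fixed-point iteration):
  FIRST(F) = { '-', ';', 'id' }

To compute FIRST(F ;), process the symbols left to right:
Symbol F is a non-terminal. Add FIRST(F) \ {ε} = { '-', ';', 'id' }
F is not nullable (ε ∉ FIRST(F)), so stop here.
FIRST(F ;) = { '-', ';', 'id' }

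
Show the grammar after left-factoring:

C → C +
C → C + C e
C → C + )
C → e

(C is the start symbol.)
C → C + C'
C' → ε
C' → C e
C' → )
C → e

Left-factoring transforms A → αβ₁ | αβ₂ into A → αA' and A' → β₁ | β₂
(α is the longest common prefix among the alternatives). Repeat until
no nonterminal has two alternatives with a common prefix.

Round 1: C has alternatives sharing prefix 'C +'. Introduce C': C → C + C'
  Add: C' → ε
  Add: C' → C e
  Add: C' → )

No remaining common prefixes — done.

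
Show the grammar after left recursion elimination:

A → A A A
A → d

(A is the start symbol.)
A → d A'
A' → A A A'
A' → ε

A is directly left-recursive. The standard transformation for
  A → A α₁ | ... | A α_m | β₁ | ... | β_n
is
  A  → β₁ A' | ... | β_n A'
  A' → α₁ A' | ... | α_m A' | ε

A → d becomes A → d A'
A → A A A becomes A' → A A A'
Add A' → ε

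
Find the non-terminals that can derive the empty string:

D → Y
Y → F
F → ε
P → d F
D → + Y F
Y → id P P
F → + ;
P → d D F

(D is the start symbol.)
A non-terminal is nullable if it can derive ε (the empty string): either it has an ε-production, or it has a production whose right-hand side consists entirely of nullable non-terminals.

ε-productions: F → ε
So F is immediately nullable.
Y → F: every symbol on the right is nullable, so Y is nullable too.
D → Y: every symbol on the right is nullable, so D is nullable too.
No further non-terminal can be added: every production for the remaining non-terminals contains a terminal or a non-nullable non-terminal.
Nullable = { 'D', 'F', 'Y' }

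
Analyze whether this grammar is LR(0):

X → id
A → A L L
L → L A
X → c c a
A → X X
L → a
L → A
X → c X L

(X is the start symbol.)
No. Shift-reduce conflict between [L → A .] and [L → . a]

Augment with X' → X and build the canonical LR(0) collection (I0 = CLOSURE({[X' → . X]}), then GOTO on every symbol after a dot until no new states appear). It has 16 states:
  I0: { [X → . c X L], [X → . c c a], [X → . id], [X' → . X] }  — shift
  I1: { [X' → X .] }  — accept
  I2: { [X → . c X L], [X → . c c a], [X → . id], [X → c . X L], [X → c . c a] }  — shift
  I3: { [X → id .] }  — reduce
  I4: { [A → . A L L], [A → . X X], [L → . A], [L → . L A], [L → . a], [X → . c X L], [X → . c c a], [X → . id], [X → c X . L] }  — shift
  I5: { [X → . c X L], [X → . c c a], [X → . id], [X → c . X L], [X → c . c a], [X → c c . a] }  — shift
  I6: { [X → c c a .] }  — reduce
  I7: { [A → . A L L], [A → . X X], [A → A . L L], [L → . A], [L → . L A], [L → . a], [L → A .], [X → . c X L], [X → . c c a], [X → . id] }  — shift, reduce
  I8: { [A → . A L L], [A → . X X], [L → L . A], [X → . c X L], [X → . c c a], [X → . id], [X → c X L .] }  — shift, reduce
  I9: { [A → X . X], [X → . c X L], [X → . c c a], [X → . id] }  — shift
  I10: { [L → a .] }  — reduce
  I11: { [A → X X .] }  — reduce
  I12: { [A → . A L L], [A → . X X], [A → A . L L], [L → . A], [L → . L A], [L → . a], [L → L A .], [X → . c X L], [X → . c c a], [X → . id] }  — shift, reduce
  I13: { [A → . A L L], [A → . X X], [A → A L . L], [L → . A], [L → . L A], [L → . a], [L → L . A], [X → . c X L], [X → . c c a], [X → . id] }  — shift
  I14: { [A → . A L L], [A → . X X], [A → A . L L], [L → . A], [L → . L A], [L → . a], [L → A .], [L → L A .], [X → . c X L], [X → . c c a], [X → . id] }  — shift, 2 reduces
  I15: { [A → . A L L], [A → . X X], [A → A L L .], [L → L . A], [X → . c X L], [X → . c c a], [X → . id] }  — shift, reduce

Conflict in state I7:
  Shift-reduce conflict between [L → A .] and [L → . a]
So the grammar is NOT LR(0).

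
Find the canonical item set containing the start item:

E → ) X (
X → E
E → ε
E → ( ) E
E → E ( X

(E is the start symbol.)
{ [E → . ( ) E], [E → . ) X (], [E → . E ( X], [E → .], [E' → . E] }

First, augment the grammar with E' → E
I₀ = CLOSURE({ [E' → . E] }):
  [E' → . E] has the dot before E: add [E → . ) X (], [E → .], [E → . ( ) E], [E → . E ( X]
No further items can be added.

I₀ = { [E → . ( ) E], [E → . ) X (], [E → . E ( X], [E → .], [E' → . E] }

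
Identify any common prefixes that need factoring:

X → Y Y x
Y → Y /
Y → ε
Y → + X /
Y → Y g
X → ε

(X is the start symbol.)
Left-factoring is needed when two productions for the same non-terminal
share a common prefix on the right-hand side.

Productions for X:
  X → Y Y x
  X → ε
Productions for Y:
  Y → Y /
  Y → ε
  Y → + X /
  Y → Y g

Found common prefix 'Y' in productions for Y

Answer: Yes, Y has productions with common prefix 'Y'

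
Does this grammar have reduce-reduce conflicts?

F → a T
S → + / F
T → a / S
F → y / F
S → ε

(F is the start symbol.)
A reduce-reduce conflict occurs when an LR(0) state has two complete items [A → α .] and [B → β .] — both call for a reduction, and with no lookahead the parser cannot choose between them.

Augment with F' → F and build the canonical LR(0) collection (I0 = CLOSURE({[F' → . F]}), then GOTO on every symbol after a dot until no new states appear). It has 13 states:
  I0: { [F → . a T], [F → . y / F], [F' → . F] }  — shift
  I1: { [F' → F .] }  — accept
  I2: { [F → a . T], [T → . a / S] }  — shift
  I3: { [F → y . / F] }  — shift
  I4: { [F → . a T], [F → . y / F], [F → y / . F] }  — shift
  I5: { [F → y / F .] }  — reduce
  I6: { [F → a T .] }  — reduce
  I7: { [T → a . / S] }  — shift
  I8: { [S → . + / F], [S → .], [T → a / . S] }  — shift, reduce
  I9: { [S → + . / F] }  — shift
  I10: { [T → a / S .] }  — reduce
  I11: { [F → . a T], [F → . y / F], [S → + / . F] }  — shift
  I12: { [S → + / F .] }  — reduce

No state contains more than one complete item.

Answer: No reduce-reduce conflicts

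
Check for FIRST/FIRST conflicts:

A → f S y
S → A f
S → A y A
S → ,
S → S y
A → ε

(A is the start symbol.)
FIRST sets of the non-terminals at (or reachable through a nullable prefix from) the front of some alternative:
  FIRST(A) = { 'f', ε }
  FIRST(S) = { ',', 'f', 'y' }

Productions for A:
  A → f S y: FIRST = { 'f' }
  A → ε: FIRST = { ε }
Productions for S:
  S → A f: FIRST = { 'f' }
  S → A y A: FIRST = { 'f', 'y' }
  S → ,: FIRST = { ',' }
  S → S y: FIRST = { ',', 'f', 'y' }

Conflict for S: S → A f and S → A y A
  Overlap: { 'f' }
Conflict for S: S → A f and S → S y
  Overlap: { 'f' }
Conflict for S: S → A y A and S → S y
  Overlap: { 'f', 'y' }
Conflict for S: S → , and S → S y
  Overlap: { ',' }

Answer: Yes. S → A f / S → A y A on { 'f' }; S → A f / S → S y on { 'f' }; S → A y A / S → S y on { 'f', 'y' }; S → ',' / S → S y on { ',' }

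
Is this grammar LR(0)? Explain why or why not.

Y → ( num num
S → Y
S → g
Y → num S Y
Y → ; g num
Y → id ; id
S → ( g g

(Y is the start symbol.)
Yes, the grammar is LR(0)

A grammar is LR(0) if no state in the canonical LR(0) collection has:
  - both a shift item (dot before a terminal) and a complete item (shift-reduce conflict), or
  - two or more complete items (reduce-reduce conflict; the accept item [Y' → Y .] counts as a complete item here).

Augment with Y' → Y and build the canonical LR(0) collection (I0 = CLOSURE({[Y' → . Y]}), then GOTO on every symbol after a dot until no new states appear). It has 19 states:
  I0: { [Y → . ( num num], [Y → . ; g num], [Y → . id ; id], [Y → . num S Y], [Y' → . Y] }  — shift
  I1: { [Y → ( . num num] }  — shift
  I2: { [Y → ; . g num] }  — shift
  I3: { [Y' → Y .] }  — accept
  I4: { [Y → id . ; id] }  — shift
  I5: { [S → . ( g g], [S → . Y], [S → . g], [Y → . ( num num], [Y → . ; g num], [Y → . id ; id], [Y → . num S Y], [Y → num . S Y] }  — shift
  I6: { [S → ( . g g], [Y → ( . num num] }  — shift
  I7: { [Y → . ( num num], [Y → . ; g num], [Y → . id ; id], [Y → . num S Y], [Y → num S . Y] }  — shift
  I8: { [S → Y .] }  — reduce
  I9: { [S → g .] }  — reduce
  I10: { [Y → num S Y .] }  — reduce
  I11: { [S → ( g . g] }  — shift
  I12: { [Y → ( num . num] }  — shift
  I13: { [Y → ( num num .] }  — reduce
  I14: { [S → ( g g .] }  — reduce
  I15: { [Y → id ; . id] }  — shift
  I16: { [Y → id ; id .] }  — reduce
  I17: { [Y → ; g . num] }  — shift
  I18: { [Y → ; g num .] }  — reduce

Every state is either a pure shift/goto state or contains exactly one complete item and nothing to shift — no conflicts. The grammar is LR(0).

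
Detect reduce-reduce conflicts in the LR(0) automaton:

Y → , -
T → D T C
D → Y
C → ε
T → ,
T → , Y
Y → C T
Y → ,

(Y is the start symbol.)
Yes — I4: [C → .] vs [T → , .]

Augment with Y' → Y and build the canonical LR(0) collection (I0 = CLOSURE({[Y' → . Y]}), then GOTO on every symbol after a dot until no new states appear). It has 12 states:
  I0: { [C → .], [Y → . , -], [Y → . ,], [Y → . C T], [Y' → . Y] }  — shift, reduce
  I1: { [Y → , . -], [Y → , .] }  — shift, reduce
  I2: { [C → .], [D → . Y], [T → . , Y], [T → . ,], [T → . D T C], [Y → . , -], [Y → . ,], [Y → . C T], [Y → C . T] }  — shift, reduce
  I3: { [Y' → Y .] }  — accept
  I4: { [C → .], [T → , . Y], [T → , .], [Y → , . -], [Y → , .], [Y → . , -], [Y → . ,], [Y → . C T] }  — shift, 3 reduces
  I5: { [C → .], [D → . Y], [T → . , Y], [T → . ,], [T → . D T C], [T → D . T C], [Y → . , -], [Y → . ,], [Y → . C T] }  — shift, reduce
  I6: { [Y → C T .] }  — reduce
  I7: { [D → Y .] }  — reduce
  I8: { [C → .], [T → D T . C] }  — reduce
  I9: { [T → D T C .] }  — reduce
  I10: { [Y → , - .] }  — reduce
  I11: { [T → , Y .] }  — reduce

I4 contains complete items [C → .], [T → , .], [Y → , .] — reduce-reduce conflict.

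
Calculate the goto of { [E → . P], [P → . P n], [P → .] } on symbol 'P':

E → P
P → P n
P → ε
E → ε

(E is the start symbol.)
GOTO(I, 'P') = CLOSURE({ [A → αX.β] : [A → α.Xβ] ∈ I, X = 'P' })

Items with dot before 'P', with the dot advanced:
  [E → . P] → [E → P .]
  [P → . P n] → [P → P . n]
Closure adds nothing (no advanced item has the dot before a non-terminal).

GOTO = { [E → P .], [P → P . n] }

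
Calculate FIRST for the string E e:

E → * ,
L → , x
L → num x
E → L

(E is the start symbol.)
{ '*', ',', 'num' }

FIRST sets of the non-terminals involved (from the grammar, by fixed-point iteration):
  FIRST(E) = { '*', ',', 'num' }

To compute FIRST(E e), process the symbols left to right:
Symbol E is a non-terminal. Add FIRST(E) \ {ε} = { '*', ',', 'num' }
E is not nullable (ε ∉ FIRST(E)), so stop here.
FIRST(E e) = { '*', ',', 'num' }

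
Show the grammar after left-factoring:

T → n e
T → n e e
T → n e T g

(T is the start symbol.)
Left-factoring transforms A → αβ₁ | αβ₂ into A → αA' and A' → β₁ | β₂
(α is the longest common prefix among the alternatives). Repeat until
no nonterminal has two alternatives with a common prefix.

Round 1: T has alternatives sharing prefix 'n e'. Introduce T': T → n e T'
  Add: T' → ε
  Add: T' → e
  Add: T' → T g

No remaining common prefixes — done.

Resulting grammar:
T → n e T'
T' → ε
T' → e
T' → T g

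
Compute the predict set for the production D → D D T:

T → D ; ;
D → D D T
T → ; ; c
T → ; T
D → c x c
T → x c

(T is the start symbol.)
PREDICT(D → D D T) = (FIRST(RHS) \ {ε}) ∪ (FOLLOW(D) if ε ∈ FIRST(RHS), i.e. RHS ⇒* ε)
FIRST(D) = { 'c' }
FIRST(D D T) = { 'c' }
ε ∉ FIRST(D D T), so FOLLOW(D) is not added.
PREDICT(D → D D T) = { 'c' }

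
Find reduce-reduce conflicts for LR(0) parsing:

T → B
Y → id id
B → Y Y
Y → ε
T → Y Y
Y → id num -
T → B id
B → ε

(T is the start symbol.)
A reduce-reduce conflict occurs when an LR(0) state has two complete items [A → α .] and [B → β .] — both call for a reduction, and with no lookahead the parser cannot choose between them.

Augment with T' → T and build the canonical LR(0) collection (I0 = CLOSURE({[T' → . T]}), then GOTO on every symbol after a dot until no new states appear). It has 10 states:
  I0: { [B → . Y Y], [B → .], [T → . B id], [T → . B], [T → . Y Y], [T' → . T], [Y → . id id], [Y → . id num -], [Y → .] }  — shift, 2 reduces
  I1: { [T → B . id], [T → B .] }  — shift, reduce
  I2: { [T' → T .] }  — accept
  I3: { [B → Y . Y], [T → Y . Y], [Y → . id id], [Y → . id num -], [Y → .] }  — shift, reduce
  I4: { [Y → id . id], [Y → id . num -] }  — shift
  I5: { [Y → id id .] }  — reduce
  I6: { [Y → id num . -] }  — shift
  I7: { [Y → id num - .] }  — reduce
  I8: { [B → Y Y .], [T → Y Y .] }  — 2 reduces
  I9: { [T → B id .] }  — reduce

I0 contains complete items [B → .], [Y → .] — reduce-reduce conflict.
I8 contains complete items [B → Y Y .], [T → Y Y .] — reduce-reduce conflict.

Answer: Yes — I0: [B → .] vs [Y → .]; I8: [B → Y Y .] vs [T → Y Y .]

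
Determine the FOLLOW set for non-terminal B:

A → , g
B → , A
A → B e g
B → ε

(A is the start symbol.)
{ 'e' }

To compute FOLLOW(B), find every occurrence of B on a right-hand side N → α B β: add FIRST(β) \ {ε}, and if β is empty or nullable also add FOLLOW(N). Iterate to a fixed point.

In A → B e g: B is followed by e g, add FIRST(e g) \ {ε} = { 'e' }

Taking the union: FOLLOW(B) = { 'e' }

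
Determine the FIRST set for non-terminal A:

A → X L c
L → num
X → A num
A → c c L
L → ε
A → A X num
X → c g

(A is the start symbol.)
To compute FIRST(A), examine every production with A on the left-hand side, reading each right-hand side left to right until a non-nullable symbol is reached.

FIRST sets of the other non-terminals involved (by the same procedure, iterated to a fixed point):
  FIRST(X) = { 'c' }

From A → X L c:
  - X is a non-terminal: add FIRST(X) \ {ε} = { 'c' }
    X is not nullable, so stop
From A → c c L:
  - c is a terminal: add 'c' and stop
From A → A X num:
  - A is the symbol being defined: contributes nothing new
    A is not nullable, so stop

Collecting: FIRST(A) = { 'c' }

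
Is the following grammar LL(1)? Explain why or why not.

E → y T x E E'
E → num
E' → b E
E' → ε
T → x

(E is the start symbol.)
Relevant sets:
  FOLLOW(E') = { $, 'b' }

For E:
  PREDICT(E → y T x E E') = { 'y' }
  PREDICT(E → num) = { 'num' }
For E':
  PREDICT(E' → b E) = { 'b' }
  PREDICT(E' → ε) = { $, 'b' }
T has a single production, so nothing to check there.

Conflict found: Predict set conflict for E': { 'b' }
The grammar is NOT LL(1).

Answer: No. Predict set conflict for E': { 'b' }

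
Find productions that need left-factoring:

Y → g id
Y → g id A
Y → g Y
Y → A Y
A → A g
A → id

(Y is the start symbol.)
Yes, Y has productions with common prefix 'g'

Left-factoring is needed when two productions for the same non-terminal
share a common prefix on the right-hand side.

Productions for Y:
  Y → g id
  Y → g id A
  Y → g Y
  Y → A Y
Productions for A:
  A → A g
  A → id

Found common prefix 'g' in productions for Y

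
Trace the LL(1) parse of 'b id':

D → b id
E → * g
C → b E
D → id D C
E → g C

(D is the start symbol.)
Stack is shown with the top on the left.

Stack   Input   Action
----------------------
D $     b id $  output D → b id
b id $  b id $  match 'b'
id $    id $    match 'id'
$       $       accept

The string is accepted.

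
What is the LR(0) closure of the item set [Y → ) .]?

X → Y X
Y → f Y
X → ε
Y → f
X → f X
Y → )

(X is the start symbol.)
{ [Y → ) .] }

To compute CLOSURE, for each item [A → α.Bβ] where B is a non-terminal, add [B → .γ] for all productions B → γ; repeat for the newly added items until nothing changes.

Start with: [Y → ) .]
The dot is at the end, so nothing is added.

CLOSURE = { [Y → ) .] }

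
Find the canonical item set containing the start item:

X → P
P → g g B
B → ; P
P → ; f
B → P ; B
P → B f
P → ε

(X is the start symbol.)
{ [B → . ; P], [B → . P ; B], [P → . ; f], [P → . B f], [P → . g g B], [P → .], [X → . P], [X' → . X] }

First, augment the grammar with X' → X
I₀ = CLOSURE({ [X' → . X] }):
  [X' → . X] has the dot before X: add [X → . P]
  [X → . P] has the dot before P: add [P → . g g B], [P → . ; f], [P → . B f], [P → .]
  [P → . B f] has the dot before B: add [B → . ; P], [B → . P ; B]
No further items can be added.

I₀ = { [B → . ; P], [B → . P ; B], [P → . ; f], [P → . B f], [P → . g g B], [P → .], [X → . P], [X' → . X] }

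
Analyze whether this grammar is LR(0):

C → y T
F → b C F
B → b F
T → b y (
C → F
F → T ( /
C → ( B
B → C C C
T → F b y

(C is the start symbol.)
No. Shift-reduce conflict between [C → F .] and [T → F . b y]

Augment with C' → C and build the canonical LR(0) collection (I0 = CLOSURE({[C' → . C]}), then GOTO on every symbol after a dot until no new states appear). It has 23 states:
  I0: { [C → . ( B], [C → . F], [C → . y T], [C' → . C], [F → . T ( /], [F → . b C F], [T → . F b y], [T → . b y (] }  — shift
  I1: { [B → . C C C], [B → . b F], [C → ( . B], [C → . ( B], [C → . F], [C → . y T], [F → . T ( /], [F → . b C F], [T → . F b y], [T → . b y (] }  — shift
  I2: { [C' → C .] }  — accept
  I3: { [C → F .], [T → F . b y] }  — shift, reduce
  I4: { [F → T . ( /] }  — shift
  I5: { [C → . ( B], [C → . F], [C → . y T], [F → . T ( /], [F → . b C F], [F → b . C F], [T → . F b y], [T → . b y (], [T → b . y (] }  — shift
  I6: { [C → y . T], [F → . T ( /], [F → . b C F], [T → . F b y], [T → . b y (] }  — shift
  I7: { [T → F . b y] }  — shift
  I8: { [C → y T .], [F → T . ( /] }  — shift, reduce
  I9: { [F → T ( . /] }  — shift
  I10: { [F → T ( / .] }  — reduce
  I11: { [T → F b . y] }  — shift
  I12: { [T → F b y .] }  — reduce
  I13: { [F → . T ( /], [F → . b C F], [F → b C . F], [T → . F b y], [T → . b y (] }  — shift
  I14: { [C → y . T], [F → . T ( /], [F → . b C F], [T → . F b y], [T → . b y (], [T → b y . (] }  — shift
  I15: { [T → b y ( .] }  — reduce
  I16: { [F → b C F .], [T → F . b y] }  — shift, reduce
  I17: { [C → ( B .] }  — reduce
  I18: { [B → C . C C], [C → . ( B], [C → . F], [C → . y T], [F → . T ( /], [F → . b C F], [T → . F b y], [T → . b y (] }  — shift
  I19: { [B → b . F], [C → . ( B], [C → . F], [C → . y T], [F → . T ( /], [F → . b C F], [F → b . C F], [T → . F b y], [T → . b y (], [T → b . y (] }  — shift
  I20: { [B → b F .], [C → F .], [T → F . b y] }  — shift, 2 reduces
  I21: { [B → C C . C], [C → . ( B], [C → . F], [C → . y T], [F → . T ( /], [F → . b C F], [T → . F b y], [T → . b y (] }  — shift
  I22: { [B → C C C .] }  — reduce

Conflict in state I3:
  Shift-reduce conflict between [C → F .] and [T → F . b y]
So the grammar is NOT LR(0).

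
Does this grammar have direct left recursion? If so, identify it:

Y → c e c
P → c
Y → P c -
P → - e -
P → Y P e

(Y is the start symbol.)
No direct left recursion

Direct left recursion occurs when N → N α for some non-terminal N (the right-hand side begins with the left-hand side itself).

Y → c e c: starts with c
P → c: starts with c
Y → P c -: starts with P
P → - e -: starts with '-'
P → Y P e: starts with Y

No direct left recursion found.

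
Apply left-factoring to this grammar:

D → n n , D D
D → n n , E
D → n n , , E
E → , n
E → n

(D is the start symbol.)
D → n n , D'
D' → D D
D' → E
D' → , E
E → , n
E → n

Left-factoring transforms A → αβ₁ | αβ₂ into A → αA' and A' → β₁ | β₂
(α is the longest common prefix among the alternatives). Repeat until
no nonterminal has two alternatives with a common prefix.

Round 1: D has alternatives sharing prefix 'n n ,'. Introduce D': D → n n , D'
  Add: D' → D D
  Add: D' → E
  Add: D' → , E

No remaining common prefixes — done.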